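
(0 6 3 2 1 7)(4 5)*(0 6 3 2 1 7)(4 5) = (0 3 1)(2 7 6)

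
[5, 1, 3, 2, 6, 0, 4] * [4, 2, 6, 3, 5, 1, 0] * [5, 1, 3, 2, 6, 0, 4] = [1, 3, 2, 4, 5, 6, 0] 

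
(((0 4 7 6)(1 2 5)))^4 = (1 2 5)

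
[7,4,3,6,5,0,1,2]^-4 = [6,7,4,5,2,3,0,1]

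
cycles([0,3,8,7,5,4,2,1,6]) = (1 3 7)(2 8 6)(4 5)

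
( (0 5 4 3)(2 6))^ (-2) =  (0 4)(3 5)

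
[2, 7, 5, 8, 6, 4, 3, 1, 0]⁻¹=[8, 7, 0, 6, 5, 2, 4, 1, 3]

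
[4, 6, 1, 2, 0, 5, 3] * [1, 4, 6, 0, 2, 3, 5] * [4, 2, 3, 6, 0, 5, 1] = [3, 5, 0, 1, 2, 6, 4]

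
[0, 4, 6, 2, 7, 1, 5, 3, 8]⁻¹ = [0, 5, 3, 7, 1, 6, 2, 4, 8]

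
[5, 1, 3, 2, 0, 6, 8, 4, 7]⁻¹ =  [4, 1, 3, 2, 7, 0, 5, 8, 6]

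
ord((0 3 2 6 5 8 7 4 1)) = 9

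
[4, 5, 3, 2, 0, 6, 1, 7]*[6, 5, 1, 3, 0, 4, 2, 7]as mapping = [0→0, 1→4, 2→3, 3→1, 4→6, 5→2, 6→5, 7→7]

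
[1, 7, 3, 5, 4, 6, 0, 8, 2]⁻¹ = [6, 0, 8, 2, 4, 3, 5, 1, 7]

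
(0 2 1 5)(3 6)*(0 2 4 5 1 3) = (0 4 5 2 3 6)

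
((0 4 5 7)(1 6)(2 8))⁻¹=(0 7 5 4)(1 6)(2 8)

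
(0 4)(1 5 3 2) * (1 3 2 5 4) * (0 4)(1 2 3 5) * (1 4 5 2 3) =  (0 3 4 5 1)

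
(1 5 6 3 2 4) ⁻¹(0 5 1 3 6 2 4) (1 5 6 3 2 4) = (0 6 5 2 3 4 1) 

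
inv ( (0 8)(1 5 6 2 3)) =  (0 8)(1 3 2 6 5)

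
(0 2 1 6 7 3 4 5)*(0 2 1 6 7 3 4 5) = (0 1 7 4)(2 6 3 5)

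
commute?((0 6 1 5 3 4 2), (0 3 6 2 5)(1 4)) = no:(0 6 1 5 3 4 2)*(0 3 6 2 5)(1 4) = (0 2 3 1)(4 5 6), (0 3 6 2 5)(1 4)*(0 6 1 5 3 4 2) = (0 4 5 6)(1 2 3)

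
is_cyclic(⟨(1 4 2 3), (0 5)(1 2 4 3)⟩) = no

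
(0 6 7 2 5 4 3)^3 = (0 2 3 7 4 6 5)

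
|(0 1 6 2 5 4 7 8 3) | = 9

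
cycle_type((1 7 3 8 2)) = 5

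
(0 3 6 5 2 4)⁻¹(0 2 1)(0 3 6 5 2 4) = (1 3 4)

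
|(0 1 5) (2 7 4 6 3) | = 15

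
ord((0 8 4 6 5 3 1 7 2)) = 9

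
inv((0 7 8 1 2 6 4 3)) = (0 3 4 6 2 1 8 7)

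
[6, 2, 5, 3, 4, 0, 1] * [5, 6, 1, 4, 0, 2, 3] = [3, 1, 2, 4, 0, 5, 6]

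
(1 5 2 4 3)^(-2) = (1 4 5 3 2)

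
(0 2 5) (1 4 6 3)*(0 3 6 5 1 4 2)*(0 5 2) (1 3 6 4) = (0 5 6 4 2 3 1) 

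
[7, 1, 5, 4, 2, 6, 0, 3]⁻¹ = [6, 1, 4, 7, 3, 2, 5, 0]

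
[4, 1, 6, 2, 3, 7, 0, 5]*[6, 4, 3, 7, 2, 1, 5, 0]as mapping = [0→2, 1→4, 2→5, 3→3, 4→7, 5→0, 6→6, 7→1]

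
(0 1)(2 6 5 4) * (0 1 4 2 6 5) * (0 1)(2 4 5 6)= (0 5 4 2 6 1)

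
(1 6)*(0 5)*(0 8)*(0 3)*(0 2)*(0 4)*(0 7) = (0 5 8 3 2 4 7)(1 6)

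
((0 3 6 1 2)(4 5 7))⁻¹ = (0 2 1 6 3)(4 7 5)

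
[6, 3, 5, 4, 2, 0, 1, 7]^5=[2, 0, 3, 6, 1, 4, 5, 7]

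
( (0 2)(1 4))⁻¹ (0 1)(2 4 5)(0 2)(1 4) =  (0 1 5)(2 4)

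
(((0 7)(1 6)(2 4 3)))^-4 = (2 3 4)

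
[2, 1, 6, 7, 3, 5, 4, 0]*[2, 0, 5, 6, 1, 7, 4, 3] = [5, 0, 4, 3, 6, 7, 1, 2]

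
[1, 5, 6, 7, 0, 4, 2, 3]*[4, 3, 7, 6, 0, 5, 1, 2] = [3, 5, 1, 2, 4, 0, 7, 6]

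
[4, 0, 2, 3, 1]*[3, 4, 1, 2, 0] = [0, 3, 1, 2, 4]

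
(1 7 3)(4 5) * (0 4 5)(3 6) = (0 4)(1 7 6 3)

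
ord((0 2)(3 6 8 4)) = 4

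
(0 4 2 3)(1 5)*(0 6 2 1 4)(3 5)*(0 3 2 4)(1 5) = (0 3 6 4 5)(1 2)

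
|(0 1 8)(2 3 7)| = 3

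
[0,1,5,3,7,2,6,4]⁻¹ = [0,1,5,3,7,2,6,4]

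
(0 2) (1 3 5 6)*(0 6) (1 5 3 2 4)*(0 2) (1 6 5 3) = (0 4 6 3 1) (2 5) 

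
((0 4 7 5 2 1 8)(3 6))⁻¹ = (0 8 1 2 5 7 4)(3 6)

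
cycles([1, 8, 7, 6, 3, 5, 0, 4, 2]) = (0 1 8 2 7 4 3 6)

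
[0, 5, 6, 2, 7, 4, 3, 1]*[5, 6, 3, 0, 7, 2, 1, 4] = [5, 2, 1, 3, 4, 7, 0, 6]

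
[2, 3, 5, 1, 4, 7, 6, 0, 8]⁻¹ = [7, 3, 0, 1, 4, 2, 6, 5, 8]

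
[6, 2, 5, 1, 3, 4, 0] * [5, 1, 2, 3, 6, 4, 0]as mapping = [0→0, 1→2, 2→4, 3→1, 4→3, 5→6, 6→5]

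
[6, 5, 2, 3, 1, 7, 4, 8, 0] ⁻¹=[8, 4, 2, 3, 6, 1, 0, 5, 7] 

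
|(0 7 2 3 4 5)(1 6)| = 6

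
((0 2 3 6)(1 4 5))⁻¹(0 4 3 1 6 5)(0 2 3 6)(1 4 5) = (0 1 2 5 6 4)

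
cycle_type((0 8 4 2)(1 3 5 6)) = 4^2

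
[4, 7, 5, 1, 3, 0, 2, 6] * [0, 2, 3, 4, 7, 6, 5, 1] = [7, 1, 6, 2, 4, 0, 3, 5]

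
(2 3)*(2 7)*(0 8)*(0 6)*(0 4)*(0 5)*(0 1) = (0 8 6 4 5 1)(2 3 7)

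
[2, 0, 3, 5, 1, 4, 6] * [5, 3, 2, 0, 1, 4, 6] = [2, 5, 0, 4, 3, 1, 6]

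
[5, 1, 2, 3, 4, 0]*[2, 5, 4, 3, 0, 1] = [1, 5, 4, 3, 0, 2]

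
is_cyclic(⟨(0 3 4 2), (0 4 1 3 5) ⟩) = no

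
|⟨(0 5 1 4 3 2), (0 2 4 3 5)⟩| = 720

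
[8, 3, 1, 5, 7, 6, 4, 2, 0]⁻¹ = [8, 2, 7, 1, 6, 3, 5, 4, 0]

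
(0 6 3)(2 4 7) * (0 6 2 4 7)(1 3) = (0 2 7 4)(1 3 6)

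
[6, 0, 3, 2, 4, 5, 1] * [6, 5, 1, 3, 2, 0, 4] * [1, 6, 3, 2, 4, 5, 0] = [4, 0, 2, 6, 3, 1, 5]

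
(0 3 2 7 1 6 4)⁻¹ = (0 4 6 1 7 2 3)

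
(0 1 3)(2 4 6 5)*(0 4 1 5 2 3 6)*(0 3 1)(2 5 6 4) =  (0 6 5 1 4 3 2)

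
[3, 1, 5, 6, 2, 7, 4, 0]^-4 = [4, 1, 0, 2, 7, 3, 5, 6]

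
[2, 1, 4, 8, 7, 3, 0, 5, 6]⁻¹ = [6, 1, 0, 5, 2, 7, 8, 4, 3]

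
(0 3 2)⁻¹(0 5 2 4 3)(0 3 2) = (0 4 2 3 5)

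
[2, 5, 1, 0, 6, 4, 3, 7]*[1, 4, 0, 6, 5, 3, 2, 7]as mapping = [0→0, 1→3, 2→4, 3→1, 4→2, 5→5, 6→6, 7→7]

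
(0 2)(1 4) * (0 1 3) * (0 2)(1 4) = (2 4 3)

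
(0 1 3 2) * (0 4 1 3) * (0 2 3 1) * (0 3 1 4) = (0 4 3 1 2) 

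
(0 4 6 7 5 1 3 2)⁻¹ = (0 2 3 1 5 7 6 4)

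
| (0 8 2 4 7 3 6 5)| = 8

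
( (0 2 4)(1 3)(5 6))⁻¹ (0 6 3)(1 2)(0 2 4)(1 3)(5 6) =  (1 2 5)(3 4)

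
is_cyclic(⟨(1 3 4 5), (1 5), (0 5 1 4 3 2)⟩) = no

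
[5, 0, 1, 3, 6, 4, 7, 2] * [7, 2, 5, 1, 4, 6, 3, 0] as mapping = [0→6, 1→7, 2→2, 3→1, 4→3, 5→4, 6→0, 7→5] 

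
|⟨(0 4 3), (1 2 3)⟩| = 60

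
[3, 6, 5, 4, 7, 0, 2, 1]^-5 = [7, 5, 3, 1, 6, 4, 0, 2]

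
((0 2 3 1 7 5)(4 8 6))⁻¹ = (0 5 7 1 3 2)(4 6 8)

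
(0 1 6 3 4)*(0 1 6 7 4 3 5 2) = (0 6 5 2) (1 7 4) 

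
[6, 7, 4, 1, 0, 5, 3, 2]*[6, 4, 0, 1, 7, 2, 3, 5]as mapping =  [0→3, 1→5, 2→7, 3→4, 4→6, 5→2, 6→1, 7→0]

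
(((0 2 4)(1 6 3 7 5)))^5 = (0 4 2)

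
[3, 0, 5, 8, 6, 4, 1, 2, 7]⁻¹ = [1, 6, 7, 0, 5, 2, 4, 8, 3]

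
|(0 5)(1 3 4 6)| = 4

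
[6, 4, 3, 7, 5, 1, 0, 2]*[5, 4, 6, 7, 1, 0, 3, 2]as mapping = [0→3, 1→1, 2→7, 3→2, 4→0, 5→4, 6→5, 7→6]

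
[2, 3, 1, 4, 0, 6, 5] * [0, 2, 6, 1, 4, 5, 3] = [6, 1, 2, 4, 0, 3, 5]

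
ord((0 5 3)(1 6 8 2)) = 12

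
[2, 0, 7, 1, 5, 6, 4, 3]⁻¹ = [1, 3, 0, 7, 6, 4, 5, 2]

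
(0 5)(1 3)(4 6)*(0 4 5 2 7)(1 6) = (0 2 7)(1 3 6 5 4)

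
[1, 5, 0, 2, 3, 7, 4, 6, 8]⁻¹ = [2, 0, 3, 4, 6, 1, 7, 5, 8]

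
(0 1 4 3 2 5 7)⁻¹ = (0 7 5 2 3 4 1)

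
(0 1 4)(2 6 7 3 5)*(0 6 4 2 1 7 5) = (0 7 3)(1 2 4 6 5)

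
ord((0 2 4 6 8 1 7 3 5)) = 9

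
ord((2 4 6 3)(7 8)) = 4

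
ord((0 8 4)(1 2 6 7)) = 12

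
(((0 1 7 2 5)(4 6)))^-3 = (0 7 5 1 2)(4 6)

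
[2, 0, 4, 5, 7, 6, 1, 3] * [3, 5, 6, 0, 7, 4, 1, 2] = [6, 3, 7, 4, 2, 1, 5, 0] 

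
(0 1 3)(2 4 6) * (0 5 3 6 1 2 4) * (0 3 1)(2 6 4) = (0 6 2 3 5 1 4)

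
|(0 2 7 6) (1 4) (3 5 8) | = 12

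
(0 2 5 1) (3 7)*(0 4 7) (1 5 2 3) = (0 3) (1 4 7) 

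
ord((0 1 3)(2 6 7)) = 3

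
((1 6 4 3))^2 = (1 4)(3 6)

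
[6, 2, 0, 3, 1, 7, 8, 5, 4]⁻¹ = [2, 4, 1, 3, 8, 7, 0, 5, 6]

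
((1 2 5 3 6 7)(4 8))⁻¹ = (1 7 6 3 5 2)(4 8)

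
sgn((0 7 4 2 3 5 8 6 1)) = 1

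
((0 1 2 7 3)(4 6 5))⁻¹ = (0 3 7 2 1)(4 5 6)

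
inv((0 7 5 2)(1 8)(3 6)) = (0 2 5 7)(1 8)(3 6)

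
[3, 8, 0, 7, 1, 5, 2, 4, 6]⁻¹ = [2, 4, 6, 0, 7, 5, 8, 3, 1]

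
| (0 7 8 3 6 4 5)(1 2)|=14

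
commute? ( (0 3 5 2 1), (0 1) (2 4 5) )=no: (0 3 5 2 1) * (0 1) (2 4 5)=(0 3 2) (4 5), (0 1) (2 4 5) * (0 3 5 2 1)=(1 3 5) (2 4) 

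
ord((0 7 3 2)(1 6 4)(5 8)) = 12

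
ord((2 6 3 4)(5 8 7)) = 12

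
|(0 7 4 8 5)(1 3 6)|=15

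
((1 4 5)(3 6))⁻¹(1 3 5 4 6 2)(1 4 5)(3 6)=(1 5 3 2 4 6)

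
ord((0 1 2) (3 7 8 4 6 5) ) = 6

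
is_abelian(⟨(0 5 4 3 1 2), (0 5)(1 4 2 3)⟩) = no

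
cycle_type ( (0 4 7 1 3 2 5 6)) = 8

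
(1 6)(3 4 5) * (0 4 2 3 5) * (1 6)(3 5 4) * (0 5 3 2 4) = (0 2 3 4 5)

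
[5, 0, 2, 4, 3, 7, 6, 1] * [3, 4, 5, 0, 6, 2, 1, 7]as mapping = [0→2, 1→3, 2→5, 3→6, 4→0, 5→7, 6→1, 7→4]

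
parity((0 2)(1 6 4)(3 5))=even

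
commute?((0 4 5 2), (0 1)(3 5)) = no:(0 4 5 2)*(0 1)(3 5) = (0 4 3 5 2 1), (0 1)(3 5)*(0 4 5 2) = (0 1 4 5 3 2)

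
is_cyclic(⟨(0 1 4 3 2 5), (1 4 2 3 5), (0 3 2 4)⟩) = no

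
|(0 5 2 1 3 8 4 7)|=8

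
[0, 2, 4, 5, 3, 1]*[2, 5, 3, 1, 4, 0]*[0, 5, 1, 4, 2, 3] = [1, 4, 2, 0, 5, 3]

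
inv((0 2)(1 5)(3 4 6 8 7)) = (0 2)(1 5)(3 7 8 6 4)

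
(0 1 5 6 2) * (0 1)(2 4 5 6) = (1 6 4 5 2)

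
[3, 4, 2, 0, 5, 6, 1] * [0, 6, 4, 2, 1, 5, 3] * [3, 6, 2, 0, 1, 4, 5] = [2, 6, 1, 3, 4, 0, 5]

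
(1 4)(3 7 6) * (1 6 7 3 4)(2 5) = (2 5)(4 6)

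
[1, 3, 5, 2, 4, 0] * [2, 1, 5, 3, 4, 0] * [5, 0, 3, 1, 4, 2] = [0, 1, 5, 2, 4, 3]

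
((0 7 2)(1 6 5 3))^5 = (0 2 7)(1 6 5 3)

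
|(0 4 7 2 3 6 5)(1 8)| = 14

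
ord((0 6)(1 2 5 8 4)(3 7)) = 10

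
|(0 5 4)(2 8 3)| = 3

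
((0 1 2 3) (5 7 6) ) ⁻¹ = (0 3 2 1) (5 6 7) 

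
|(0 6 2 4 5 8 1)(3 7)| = 14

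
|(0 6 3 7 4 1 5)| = 7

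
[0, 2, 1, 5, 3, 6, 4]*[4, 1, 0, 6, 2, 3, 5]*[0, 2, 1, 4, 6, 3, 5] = [6, 0, 2, 4, 5, 3, 1]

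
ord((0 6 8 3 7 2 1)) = 7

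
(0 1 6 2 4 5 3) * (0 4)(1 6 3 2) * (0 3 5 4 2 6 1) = (0 1 5 6)(2 3)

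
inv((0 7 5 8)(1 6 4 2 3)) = (0 8 5 7)(1 3 2 4 6)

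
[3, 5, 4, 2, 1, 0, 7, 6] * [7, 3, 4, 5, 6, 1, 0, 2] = [5, 1, 6, 4, 3, 7, 2, 0] 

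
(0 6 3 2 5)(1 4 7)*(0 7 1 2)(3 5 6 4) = (0 4 1 3)(2 6 5 7)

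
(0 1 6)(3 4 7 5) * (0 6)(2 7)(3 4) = (0 1)(2 7 5 4)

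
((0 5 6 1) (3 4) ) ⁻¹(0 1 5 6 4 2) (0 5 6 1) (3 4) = (0 6 1 3 2 5) 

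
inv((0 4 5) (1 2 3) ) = (0 5 4) (1 3 2) 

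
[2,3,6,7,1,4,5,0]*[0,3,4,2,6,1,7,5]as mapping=[0→4,1→2,2→7,3→5,4→3,5→6,6→1,7→0]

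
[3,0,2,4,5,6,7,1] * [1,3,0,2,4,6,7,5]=[2,1,0,4,6,7,5,3]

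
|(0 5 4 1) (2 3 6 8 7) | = 20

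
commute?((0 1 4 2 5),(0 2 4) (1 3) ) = no:(0 1 4 2 5) * (0 2 4) (1 3) = (0 3 1) (2 5),(0 2 4) (1 3) * (0 1 4 2 5) = (0 5) (1 3 4) 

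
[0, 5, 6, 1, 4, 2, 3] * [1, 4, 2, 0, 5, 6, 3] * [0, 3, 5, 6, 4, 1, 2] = [3, 2, 6, 4, 1, 5, 0]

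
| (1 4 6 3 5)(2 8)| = 10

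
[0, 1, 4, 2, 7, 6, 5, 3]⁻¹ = [0, 1, 3, 7, 2, 6, 5, 4]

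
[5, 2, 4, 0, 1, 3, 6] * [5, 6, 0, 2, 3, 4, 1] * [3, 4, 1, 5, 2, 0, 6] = [2, 3, 5, 0, 6, 1, 4]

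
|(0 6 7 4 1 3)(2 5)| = 6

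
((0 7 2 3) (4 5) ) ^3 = (0 3 2 7) (4 5) 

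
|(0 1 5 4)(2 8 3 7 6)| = 20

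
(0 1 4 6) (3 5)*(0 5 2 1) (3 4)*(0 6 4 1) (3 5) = (0 6 3 2) (1 5) 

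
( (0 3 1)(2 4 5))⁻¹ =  (0 1 3)(2 5 4)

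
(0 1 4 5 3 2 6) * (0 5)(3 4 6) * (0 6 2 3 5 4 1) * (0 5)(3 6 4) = (0 5 1 2)(3 6)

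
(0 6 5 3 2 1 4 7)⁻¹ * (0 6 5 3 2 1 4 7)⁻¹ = (0 4 2 5)(1 3 6 7)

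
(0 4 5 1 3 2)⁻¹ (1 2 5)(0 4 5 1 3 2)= (0 1 3)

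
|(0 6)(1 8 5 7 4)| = 10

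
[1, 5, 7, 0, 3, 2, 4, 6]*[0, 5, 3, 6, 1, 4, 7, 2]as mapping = [0→5, 1→4, 2→2, 3→0, 4→6, 5→3, 6→1, 7→7]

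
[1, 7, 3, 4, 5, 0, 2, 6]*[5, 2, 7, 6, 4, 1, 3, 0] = [2, 0, 6, 4, 1, 5, 7, 3]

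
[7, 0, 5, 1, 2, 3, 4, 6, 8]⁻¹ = [1, 3, 4, 5, 6, 2, 7, 0, 8]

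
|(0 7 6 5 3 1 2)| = 7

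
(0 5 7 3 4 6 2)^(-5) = (0 7 4 2 5 3 6)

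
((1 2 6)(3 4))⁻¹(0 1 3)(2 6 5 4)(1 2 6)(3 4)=(0 2 4)(1 5 3 6)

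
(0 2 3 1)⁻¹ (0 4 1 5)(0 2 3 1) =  (0 5 2 4)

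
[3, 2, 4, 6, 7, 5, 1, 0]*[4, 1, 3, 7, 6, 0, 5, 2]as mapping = [0→7, 1→3, 2→6, 3→5, 4→2, 5→0, 6→1, 7→4]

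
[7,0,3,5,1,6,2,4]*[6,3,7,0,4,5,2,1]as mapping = [0→1,1→6,2→0,3→5,4→3,5→2,6→7,7→4]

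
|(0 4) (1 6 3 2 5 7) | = 6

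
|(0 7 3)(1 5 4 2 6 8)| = 6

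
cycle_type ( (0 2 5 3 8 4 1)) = 7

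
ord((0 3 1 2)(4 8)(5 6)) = 4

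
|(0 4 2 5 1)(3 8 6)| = 15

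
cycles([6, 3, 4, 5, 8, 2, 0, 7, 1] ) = (0 6)(1 3 5 2 4 8)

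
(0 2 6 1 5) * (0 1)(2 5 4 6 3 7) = (0 5 1 4 6)(2 3 7)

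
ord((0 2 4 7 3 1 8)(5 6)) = 14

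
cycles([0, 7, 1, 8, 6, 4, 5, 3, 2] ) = (1 7 3 8 2)(4 6 5)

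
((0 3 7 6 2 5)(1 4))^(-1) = (0 5 2 6 7 3)(1 4)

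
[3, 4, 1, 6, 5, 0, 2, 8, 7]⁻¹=[5, 2, 6, 0, 1, 4, 3, 8, 7]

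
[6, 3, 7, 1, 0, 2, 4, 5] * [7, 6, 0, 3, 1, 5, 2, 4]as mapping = [0→2, 1→3, 2→4, 3→6, 4→7, 5→0, 6→1, 7→5]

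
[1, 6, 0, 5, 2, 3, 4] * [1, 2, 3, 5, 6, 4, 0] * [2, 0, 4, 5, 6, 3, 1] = [4, 2, 0, 6, 5, 3, 1]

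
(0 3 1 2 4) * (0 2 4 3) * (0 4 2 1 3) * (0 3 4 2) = (0 2 3 4 1)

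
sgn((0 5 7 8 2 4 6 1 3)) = 1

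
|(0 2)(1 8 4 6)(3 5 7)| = 12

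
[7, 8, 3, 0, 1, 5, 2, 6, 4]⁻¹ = [3, 4, 6, 2, 8, 5, 7, 0, 1]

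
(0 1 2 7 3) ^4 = (0 3 7 2 1) 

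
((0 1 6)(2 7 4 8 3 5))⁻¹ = (0 6 1)(2 5 3 8 4 7)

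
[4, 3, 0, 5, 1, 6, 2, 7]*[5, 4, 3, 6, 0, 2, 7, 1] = [0, 6, 5, 2, 4, 7, 3, 1]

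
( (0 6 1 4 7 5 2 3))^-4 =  (0 7)(1 2)(3 4)(5 6)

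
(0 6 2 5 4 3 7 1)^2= (0 2 4 7)(1 6 5 3)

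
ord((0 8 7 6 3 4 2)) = 7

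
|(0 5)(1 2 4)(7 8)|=6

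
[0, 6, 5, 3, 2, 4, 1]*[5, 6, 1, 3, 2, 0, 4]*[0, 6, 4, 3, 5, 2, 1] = [2, 5, 0, 3, 6, 4, 1]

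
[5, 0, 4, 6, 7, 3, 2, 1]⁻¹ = [1, 7, 6, 5, 2, 0, 3, 4]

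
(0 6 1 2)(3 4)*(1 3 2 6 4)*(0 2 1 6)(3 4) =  (0 3 6 4 1)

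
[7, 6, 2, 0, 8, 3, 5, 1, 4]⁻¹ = [3, 7, 2, 5, 8, 6, 1, 0, 4]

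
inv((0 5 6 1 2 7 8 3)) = (0 3 8 7 2 1 6 5)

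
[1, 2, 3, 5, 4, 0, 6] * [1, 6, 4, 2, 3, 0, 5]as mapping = [0→6, 1→4, 2→2, 3→0, 4→3, 5→1, 6→5]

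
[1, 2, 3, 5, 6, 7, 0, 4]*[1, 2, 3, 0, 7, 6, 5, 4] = [2, 3, 0, 6, 5, 4, 1, 7]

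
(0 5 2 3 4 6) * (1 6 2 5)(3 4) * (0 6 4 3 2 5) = (0 1 4 5)(2 3)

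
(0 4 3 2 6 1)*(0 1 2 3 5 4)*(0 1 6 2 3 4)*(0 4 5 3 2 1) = (1 6 2) (3 5 4) 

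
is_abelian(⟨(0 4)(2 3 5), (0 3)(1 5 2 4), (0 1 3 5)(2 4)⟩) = no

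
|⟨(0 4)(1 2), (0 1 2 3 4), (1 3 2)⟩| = 60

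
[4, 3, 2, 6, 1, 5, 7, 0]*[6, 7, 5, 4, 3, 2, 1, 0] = [3, 4, 5, 1, 7, 2, 0, 6]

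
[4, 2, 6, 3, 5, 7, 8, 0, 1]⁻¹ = [7, 8, 1, 3, 0, 4, 2, 5, 6]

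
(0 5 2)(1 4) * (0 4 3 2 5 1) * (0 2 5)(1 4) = (0 4 2 1 3 5)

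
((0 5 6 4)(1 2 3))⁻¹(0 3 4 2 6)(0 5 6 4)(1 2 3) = (0 3 4 5 1)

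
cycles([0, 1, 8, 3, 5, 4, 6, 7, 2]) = (2 8)(4 5)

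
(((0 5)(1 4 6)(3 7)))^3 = (0 5)(3 7)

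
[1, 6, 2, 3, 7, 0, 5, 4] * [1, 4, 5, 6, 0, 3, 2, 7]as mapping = [0→4, 1→2, 2→5, 3→6, 4→7, 5→1, 6→3, 7→0]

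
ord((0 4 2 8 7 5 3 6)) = 8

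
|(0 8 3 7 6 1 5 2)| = 8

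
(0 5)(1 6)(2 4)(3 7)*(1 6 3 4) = (0 5)(1 3 7 4 2)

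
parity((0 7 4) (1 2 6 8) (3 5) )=even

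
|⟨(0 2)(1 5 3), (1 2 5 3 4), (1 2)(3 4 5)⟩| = 720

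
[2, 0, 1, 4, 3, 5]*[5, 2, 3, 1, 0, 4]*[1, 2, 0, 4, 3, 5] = [4, 5, 0, 1, 2, 3]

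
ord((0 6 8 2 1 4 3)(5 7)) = 14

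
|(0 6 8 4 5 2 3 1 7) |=9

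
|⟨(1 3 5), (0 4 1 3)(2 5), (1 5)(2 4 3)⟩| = 720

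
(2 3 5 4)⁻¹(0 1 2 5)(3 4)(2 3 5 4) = (0 1 3 4)(2 5)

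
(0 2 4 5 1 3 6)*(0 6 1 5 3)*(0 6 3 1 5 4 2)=(1 6 3 5 4)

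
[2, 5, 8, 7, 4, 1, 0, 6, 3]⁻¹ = [6, 5, 0, 8, 4, 1, 7, 3, 2]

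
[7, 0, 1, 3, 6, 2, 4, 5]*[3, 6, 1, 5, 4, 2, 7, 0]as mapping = [0→0, 1→3, 2→6, 3→5, 4→7, 5→1, 6→4, 7→2]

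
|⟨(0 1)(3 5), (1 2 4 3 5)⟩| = 360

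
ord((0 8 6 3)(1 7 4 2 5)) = 20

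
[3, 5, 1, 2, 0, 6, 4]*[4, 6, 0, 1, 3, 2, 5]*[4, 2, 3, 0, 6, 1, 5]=[2, 3, 5, 4, 6, 1, 0]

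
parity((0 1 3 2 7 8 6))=even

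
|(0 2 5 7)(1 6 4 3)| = 4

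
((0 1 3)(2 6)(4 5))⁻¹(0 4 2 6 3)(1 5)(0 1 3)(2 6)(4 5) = (0 1 5 6 2)(3 4)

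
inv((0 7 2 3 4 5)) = (0 5 4 3 2 7)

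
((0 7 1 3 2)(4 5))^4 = (0 2 3 1 7)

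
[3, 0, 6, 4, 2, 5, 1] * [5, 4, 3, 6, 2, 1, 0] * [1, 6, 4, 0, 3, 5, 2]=[2, 5, 1, 4, 0, 6, 3]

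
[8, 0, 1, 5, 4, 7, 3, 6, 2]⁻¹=[1, 2, 8, 6, 4, 3, 7, 5, 0]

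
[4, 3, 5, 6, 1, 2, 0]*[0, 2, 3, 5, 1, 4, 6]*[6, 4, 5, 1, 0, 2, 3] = [4, 2, 0, 3, 5, 1, 6]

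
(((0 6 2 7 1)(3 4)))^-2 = (0 7 6 1 2)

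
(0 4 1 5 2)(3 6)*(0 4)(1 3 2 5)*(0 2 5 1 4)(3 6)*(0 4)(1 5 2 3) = (0 3 1)(2 4 6)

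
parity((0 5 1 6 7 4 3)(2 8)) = odd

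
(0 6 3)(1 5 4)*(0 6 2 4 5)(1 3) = (0 2 4 3 6 1)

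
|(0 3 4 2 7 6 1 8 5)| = 9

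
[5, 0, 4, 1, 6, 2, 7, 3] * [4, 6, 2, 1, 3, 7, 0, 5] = [7, 4, 3, 6, 0, 2, 5, 1]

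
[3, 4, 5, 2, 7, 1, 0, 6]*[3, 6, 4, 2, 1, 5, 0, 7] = [2, 1, 5, 4, 7, 6, 3, 0]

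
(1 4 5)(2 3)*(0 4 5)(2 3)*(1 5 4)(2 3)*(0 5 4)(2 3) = (0 1)(4 5)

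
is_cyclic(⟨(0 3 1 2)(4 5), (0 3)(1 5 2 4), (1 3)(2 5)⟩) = no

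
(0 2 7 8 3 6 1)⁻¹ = (0 1 6 3 8 7 2)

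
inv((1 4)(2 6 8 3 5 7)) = (1 4)(2 7 5 3 8 6)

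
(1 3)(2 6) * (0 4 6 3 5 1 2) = (0 4 6)(1 5)(2 3)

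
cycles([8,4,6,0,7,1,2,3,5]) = (0 8 5 1 4 7 3)(2 6)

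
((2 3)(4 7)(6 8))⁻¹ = (2 3)(4 7)(6 8)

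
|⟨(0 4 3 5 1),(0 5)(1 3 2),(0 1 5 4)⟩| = 720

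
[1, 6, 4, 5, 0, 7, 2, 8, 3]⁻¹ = [4, 0, 6, 8, 2, 3, 1, 5, 7]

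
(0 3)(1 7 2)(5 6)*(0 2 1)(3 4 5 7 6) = (0 4 5 3 2)(1 6 7)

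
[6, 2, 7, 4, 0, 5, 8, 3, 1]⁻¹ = [4, 8, 1, 7, 3, 5, 0, 2, 6]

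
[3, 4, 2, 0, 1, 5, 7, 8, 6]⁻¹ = [3, 4, 2, 0, 1, 5, 8, 6, 7]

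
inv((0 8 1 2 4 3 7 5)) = (0 5 7 3 4 2 1 8)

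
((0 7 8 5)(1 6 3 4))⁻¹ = (0 5 8 7)(1 4 3 6)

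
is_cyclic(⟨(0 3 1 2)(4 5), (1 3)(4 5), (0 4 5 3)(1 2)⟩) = no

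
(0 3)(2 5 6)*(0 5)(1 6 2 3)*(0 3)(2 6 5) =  (0 1 5 6)(2 3)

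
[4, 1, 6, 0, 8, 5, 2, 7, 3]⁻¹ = [3, 1, 6, 8, 0, 5, 2, 7, 4]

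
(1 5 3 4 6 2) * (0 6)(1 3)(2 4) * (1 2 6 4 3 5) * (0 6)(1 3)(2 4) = (0 2 5 4 6 1 3)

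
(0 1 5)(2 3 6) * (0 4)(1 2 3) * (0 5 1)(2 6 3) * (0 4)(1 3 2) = (0 6 1 3 2 4 5)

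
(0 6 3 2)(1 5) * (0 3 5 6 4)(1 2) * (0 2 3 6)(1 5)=(0 4 2 6 1)(3 5)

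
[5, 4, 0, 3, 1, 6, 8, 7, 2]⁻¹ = [2, 4, 8, 3, 1, 0, 5, 7, 6]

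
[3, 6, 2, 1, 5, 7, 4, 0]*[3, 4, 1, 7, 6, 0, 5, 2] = [7, 5, 1, 4, 0, 2, 6, 3]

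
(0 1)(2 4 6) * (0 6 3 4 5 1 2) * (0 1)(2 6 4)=(0 6 1 4 3 2 5)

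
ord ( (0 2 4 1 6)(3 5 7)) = 15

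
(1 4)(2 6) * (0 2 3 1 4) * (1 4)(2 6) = (0 6 3 4 1)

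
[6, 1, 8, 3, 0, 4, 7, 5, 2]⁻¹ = [4, 1, 8, 3, 5, 7, 0, 6, 2]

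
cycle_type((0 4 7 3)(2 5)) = 2.4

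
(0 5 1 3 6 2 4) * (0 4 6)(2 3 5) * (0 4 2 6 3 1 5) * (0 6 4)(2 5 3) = (0 4 5 3)(1 6)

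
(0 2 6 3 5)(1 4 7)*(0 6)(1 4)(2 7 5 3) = (0 7 4 5 6 2)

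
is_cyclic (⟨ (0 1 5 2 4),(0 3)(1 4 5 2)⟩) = no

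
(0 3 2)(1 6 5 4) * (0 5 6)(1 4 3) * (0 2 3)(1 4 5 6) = (0 4 5)(1 2 6)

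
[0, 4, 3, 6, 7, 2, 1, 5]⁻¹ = [0, 6, 5, 2, 1, 7, 3, 4]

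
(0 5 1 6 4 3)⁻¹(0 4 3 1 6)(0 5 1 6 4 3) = (0 6 4 5 3)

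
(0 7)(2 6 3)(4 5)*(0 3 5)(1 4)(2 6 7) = (0 2 7 3 6 5 1 4)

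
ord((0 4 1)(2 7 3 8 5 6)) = 6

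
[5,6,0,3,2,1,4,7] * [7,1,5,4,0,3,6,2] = [3,6,7,4,5,1,0,2]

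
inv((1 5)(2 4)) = (1 5)(2 4)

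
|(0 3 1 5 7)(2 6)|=10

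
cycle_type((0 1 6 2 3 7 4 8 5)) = 9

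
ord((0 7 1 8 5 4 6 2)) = 8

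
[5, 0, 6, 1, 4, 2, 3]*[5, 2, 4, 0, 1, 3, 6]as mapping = [0→3, 1→5, 2→6, 3→2, 4→1, 5→4, 6→0]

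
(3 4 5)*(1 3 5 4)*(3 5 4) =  (1 5 4 3)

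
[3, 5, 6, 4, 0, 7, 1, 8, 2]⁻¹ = [4, 6, 8, 0, 3, 1, 2, 5, 7]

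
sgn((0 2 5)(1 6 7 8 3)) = 1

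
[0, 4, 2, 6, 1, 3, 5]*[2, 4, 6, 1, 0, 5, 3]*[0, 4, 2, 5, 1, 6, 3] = [2, 0, 3, 5, 1, 4, 6]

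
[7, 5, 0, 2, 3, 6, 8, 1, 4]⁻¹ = [2, 7, 3, 4, 8, 1, 5, 0, 6]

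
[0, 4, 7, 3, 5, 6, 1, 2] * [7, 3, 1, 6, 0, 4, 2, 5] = [7, 0, 5, 6, 4, 2, 3, 1]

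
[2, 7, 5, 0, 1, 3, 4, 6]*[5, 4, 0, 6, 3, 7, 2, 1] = [0, 1, 7, 5, 4, 6, 3, 2]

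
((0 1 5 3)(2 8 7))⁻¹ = (0 3 5 1)(2 7 8)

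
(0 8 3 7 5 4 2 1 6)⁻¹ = (0 6 1 2 4 5 7 3 8)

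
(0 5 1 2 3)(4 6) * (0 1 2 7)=(0 5 2 3 1 7)(4 6)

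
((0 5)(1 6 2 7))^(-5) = (0 5)(1 7 2 6)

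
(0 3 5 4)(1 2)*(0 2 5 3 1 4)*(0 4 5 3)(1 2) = (0 2 5 4 1 3)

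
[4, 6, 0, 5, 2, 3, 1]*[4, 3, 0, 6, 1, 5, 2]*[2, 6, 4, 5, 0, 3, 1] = [6, 4, 0, 3, 2, 1, 5]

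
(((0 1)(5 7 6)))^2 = (5 6 7)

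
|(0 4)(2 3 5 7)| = 4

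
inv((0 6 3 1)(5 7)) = (0 1 3 6)(5 7)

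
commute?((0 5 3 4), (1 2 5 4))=no:(0 5 3 4)*(1 2 5 4)=(0 4)(1 2 5 3), (1 2 5 4)*(0 5 3 4)=(0 5)(1 2 3 4)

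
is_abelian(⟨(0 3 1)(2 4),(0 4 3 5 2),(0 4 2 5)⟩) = no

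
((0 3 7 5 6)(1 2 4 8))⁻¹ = (0 6 5 7 3)(1 8 4 2)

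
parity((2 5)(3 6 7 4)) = even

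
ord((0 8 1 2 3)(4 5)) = 10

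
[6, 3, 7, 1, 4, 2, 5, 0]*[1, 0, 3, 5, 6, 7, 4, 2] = [4, 5, 2, 0, 6, 3, 7, 1]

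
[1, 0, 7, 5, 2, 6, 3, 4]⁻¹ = [1, 0, 4, 6, 7, 3, 5, 2]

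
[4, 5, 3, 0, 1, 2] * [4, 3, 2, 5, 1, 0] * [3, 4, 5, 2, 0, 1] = [4, 3, 1, 0, 2, 5]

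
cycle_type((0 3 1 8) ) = 4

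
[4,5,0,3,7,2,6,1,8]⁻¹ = [2,7,5,3,0,1,6,4,8]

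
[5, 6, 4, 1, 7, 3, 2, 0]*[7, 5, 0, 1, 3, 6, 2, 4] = [6, 2, 3, 5, 4, 1, 0, 7]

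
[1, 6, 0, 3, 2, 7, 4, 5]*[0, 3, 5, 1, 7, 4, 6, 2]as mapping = [0→3, 1→6, 2→0, 3→1, 4→5, 5→2, 6→7, 7→4]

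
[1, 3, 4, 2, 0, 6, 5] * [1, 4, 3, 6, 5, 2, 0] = [4, 6, 5, 3, 1, 0, 2]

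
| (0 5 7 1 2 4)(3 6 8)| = 6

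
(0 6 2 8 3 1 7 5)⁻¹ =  (0 5 7 1 3 8 2 6)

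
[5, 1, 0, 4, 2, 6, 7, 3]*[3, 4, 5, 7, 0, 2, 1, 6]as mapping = [0→2, 1→4, 2→3, 3→0, 4→5, 5→1, 6→6, 7→7]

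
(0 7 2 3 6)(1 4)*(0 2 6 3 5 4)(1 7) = (0 1)(2 5 4 7 6)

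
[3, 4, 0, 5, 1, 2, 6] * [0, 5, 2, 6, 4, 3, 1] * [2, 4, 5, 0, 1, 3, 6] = [6, 1, 2, 0, 3, 5, 4]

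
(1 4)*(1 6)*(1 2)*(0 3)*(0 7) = (0 3 7) (1 4 6 2) 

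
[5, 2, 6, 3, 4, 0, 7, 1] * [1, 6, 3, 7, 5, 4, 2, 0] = [4, 3, 2, 7, 5, 1, 0, 6]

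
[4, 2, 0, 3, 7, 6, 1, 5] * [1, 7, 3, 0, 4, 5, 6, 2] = [4, 3, 1, 0, 2, 6, 7, 5]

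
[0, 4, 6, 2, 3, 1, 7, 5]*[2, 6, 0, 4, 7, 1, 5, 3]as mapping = [0→2, 1→7, 2→5, 3→0, 4→4, 5→6, 6→3, 7→1]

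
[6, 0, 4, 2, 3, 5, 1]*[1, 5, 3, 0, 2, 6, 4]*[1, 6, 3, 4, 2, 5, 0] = [2, 6, 3, 4, 1, 0, 5]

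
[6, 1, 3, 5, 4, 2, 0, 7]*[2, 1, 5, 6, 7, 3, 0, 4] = [0, 1, 6, 3, 7, 5, 2, 4]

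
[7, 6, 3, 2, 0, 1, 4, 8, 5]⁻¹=[4, 5, 3, 2, 6, 8, 1, 0, 7]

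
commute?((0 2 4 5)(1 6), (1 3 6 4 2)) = no:(0 2 4 5)(1 6) * (1 3 6 4 2) = (0 1 4 5)(3 6), (1 3 6 4 2) * (0 2 4 5)(1 6) = (0 2 6 5)(1 3)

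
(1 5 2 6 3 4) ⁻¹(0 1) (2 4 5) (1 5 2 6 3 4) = (0 5) (1 2 6) 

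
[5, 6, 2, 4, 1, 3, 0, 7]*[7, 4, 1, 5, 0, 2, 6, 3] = [2, 6, 1, 0, 4, 5, 7, 3]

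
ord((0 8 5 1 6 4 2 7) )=8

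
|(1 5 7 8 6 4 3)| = 7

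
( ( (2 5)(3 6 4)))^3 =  (2 5)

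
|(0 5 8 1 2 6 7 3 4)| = 9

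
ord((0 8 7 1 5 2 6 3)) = 8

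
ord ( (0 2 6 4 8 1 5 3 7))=9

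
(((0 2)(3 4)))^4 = ()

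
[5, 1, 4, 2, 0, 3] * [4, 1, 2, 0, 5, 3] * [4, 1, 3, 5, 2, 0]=[5, 1, 0, 3, 2, 4]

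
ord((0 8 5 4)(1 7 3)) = 12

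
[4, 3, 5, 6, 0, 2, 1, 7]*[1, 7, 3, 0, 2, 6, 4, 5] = [2, 0, 6, 4, 1, 3, 7, 5]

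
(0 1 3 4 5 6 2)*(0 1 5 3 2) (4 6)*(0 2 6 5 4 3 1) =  (0 4 1 6 2) (3 5) 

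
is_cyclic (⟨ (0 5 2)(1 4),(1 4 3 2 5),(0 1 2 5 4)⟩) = no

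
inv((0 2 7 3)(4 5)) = (0 3 7 2)(4 5)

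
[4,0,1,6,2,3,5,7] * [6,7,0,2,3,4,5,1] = [3,6,7,5,0,2,4,1]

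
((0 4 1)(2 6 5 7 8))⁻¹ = (0 1 4)(2 8 7 5 6)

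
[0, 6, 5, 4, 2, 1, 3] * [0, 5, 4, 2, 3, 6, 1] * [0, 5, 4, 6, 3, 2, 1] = [0, 5, 1, 6, 3, 2, 4]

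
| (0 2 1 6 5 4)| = 6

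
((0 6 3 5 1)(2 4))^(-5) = (2 4)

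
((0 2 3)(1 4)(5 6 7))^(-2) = (0 2 3)(5 6 7)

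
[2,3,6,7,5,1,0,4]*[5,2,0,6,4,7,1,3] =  [0,6,1,3,7,2,5,4]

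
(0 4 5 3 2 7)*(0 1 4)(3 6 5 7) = (1 4 7)(2 3)(5 6)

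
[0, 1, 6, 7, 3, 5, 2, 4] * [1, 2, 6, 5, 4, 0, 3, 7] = [1, 2, 3, 7, 5, 0, 6, 4]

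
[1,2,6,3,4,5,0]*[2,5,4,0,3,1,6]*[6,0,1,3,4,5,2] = [5,4,2,6,3,0,1]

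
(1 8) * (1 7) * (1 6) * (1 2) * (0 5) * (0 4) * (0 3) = (0 5 4 3)(1 8 7 6 2)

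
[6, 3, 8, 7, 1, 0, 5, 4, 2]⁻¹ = [5, 4, 8, 1, 7, 6, 0, 3, 2]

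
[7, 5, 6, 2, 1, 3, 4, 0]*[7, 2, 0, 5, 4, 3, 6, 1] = [1, 3, 6, 0, 2, 5, 4, 7]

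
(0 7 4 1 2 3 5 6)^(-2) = (0 5 2 4)(1 7 6 3)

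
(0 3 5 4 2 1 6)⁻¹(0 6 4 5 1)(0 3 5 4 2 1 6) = (0 2 4 6 3)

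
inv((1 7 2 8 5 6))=(1 6 5 8 2 7)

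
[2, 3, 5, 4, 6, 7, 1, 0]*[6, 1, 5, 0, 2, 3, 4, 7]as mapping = [0→5, 1→0, 2→3, 3→2, 4→4, 5→7, 6→1, 7→6]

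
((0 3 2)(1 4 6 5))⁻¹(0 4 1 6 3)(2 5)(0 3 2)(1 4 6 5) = (0 1)(2 3 6 4 5)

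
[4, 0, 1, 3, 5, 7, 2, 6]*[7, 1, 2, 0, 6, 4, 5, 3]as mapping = [0→6, 1→7, 2→1, 3→0, 4→4, 5→3, 6→2, 7→5]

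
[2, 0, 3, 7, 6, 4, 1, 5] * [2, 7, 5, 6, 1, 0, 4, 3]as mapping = [0→5, 1→2, 2→6, 3→3, 4→4, 5→1, 6→7, 7→0]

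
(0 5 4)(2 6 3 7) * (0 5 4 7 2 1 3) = (0 4 5 7 1 3 2 6)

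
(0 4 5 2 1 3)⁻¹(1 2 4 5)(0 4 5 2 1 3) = (1 5 2 3)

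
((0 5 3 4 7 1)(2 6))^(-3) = (0 4)(1 3)(2 6)(5 7)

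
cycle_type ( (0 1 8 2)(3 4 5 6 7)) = 4.5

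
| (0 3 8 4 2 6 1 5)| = 8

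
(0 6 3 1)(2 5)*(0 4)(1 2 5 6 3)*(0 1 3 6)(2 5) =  (0 6 3 5 2)(1 4)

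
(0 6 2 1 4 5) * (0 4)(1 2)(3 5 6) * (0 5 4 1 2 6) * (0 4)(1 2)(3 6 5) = (0 6 1 3)(2 5)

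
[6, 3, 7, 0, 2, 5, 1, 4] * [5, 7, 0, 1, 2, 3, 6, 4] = [6, 1, 4, 5, 0, 3, 7, 2]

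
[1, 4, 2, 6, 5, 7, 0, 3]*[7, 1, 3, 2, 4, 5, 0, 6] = [1, 4, 3, 0, 5, 6, 7, 2]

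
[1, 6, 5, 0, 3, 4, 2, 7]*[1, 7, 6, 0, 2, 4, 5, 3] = [7, 5, 4, 1, 0, 2, 6, 3]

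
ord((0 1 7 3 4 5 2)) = 7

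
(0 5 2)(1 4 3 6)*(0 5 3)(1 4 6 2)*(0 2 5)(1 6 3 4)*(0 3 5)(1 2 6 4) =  (0 1 5 4 6 2 3)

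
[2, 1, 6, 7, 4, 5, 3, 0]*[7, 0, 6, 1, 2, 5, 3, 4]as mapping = [0→6, 1→0, 2→3, 3→4, 4→2, 5→5, 6→1, 7→7]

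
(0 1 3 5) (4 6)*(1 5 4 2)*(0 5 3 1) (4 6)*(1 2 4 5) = (0 3 6 4 5 1 2) 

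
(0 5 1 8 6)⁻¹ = (0 6 8 1 5)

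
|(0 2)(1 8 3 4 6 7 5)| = 14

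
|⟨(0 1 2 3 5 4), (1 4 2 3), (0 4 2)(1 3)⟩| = 720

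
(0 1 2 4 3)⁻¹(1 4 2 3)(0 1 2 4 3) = (0 2 3 4)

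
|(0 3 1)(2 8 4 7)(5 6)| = 12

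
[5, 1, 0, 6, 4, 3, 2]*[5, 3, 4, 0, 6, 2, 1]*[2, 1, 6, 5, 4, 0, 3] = [6, 5, 0, 1, 3, 2, 4]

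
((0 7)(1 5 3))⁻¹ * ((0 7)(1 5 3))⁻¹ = (1 5 3)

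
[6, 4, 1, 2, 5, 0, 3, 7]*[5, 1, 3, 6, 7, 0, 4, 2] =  [4, 7, 1, 3, 0, 5, 6, 2]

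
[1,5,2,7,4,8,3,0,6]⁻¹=[7,0,2,6,4,1,8,3,5]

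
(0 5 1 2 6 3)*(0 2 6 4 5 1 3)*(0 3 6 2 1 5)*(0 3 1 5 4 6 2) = (0 4 3 5 2 6 1)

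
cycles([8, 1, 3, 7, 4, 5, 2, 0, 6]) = (0 8 6 2 3 7) 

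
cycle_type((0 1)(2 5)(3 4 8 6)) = 2^2.4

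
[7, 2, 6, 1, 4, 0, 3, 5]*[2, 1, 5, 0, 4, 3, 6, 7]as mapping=[0→7, 1→5, 2→6, 3→1, 4→4, 5→2, 6→0, 7→3]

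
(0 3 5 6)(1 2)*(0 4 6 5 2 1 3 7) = (0 7)(2 3)(4 6)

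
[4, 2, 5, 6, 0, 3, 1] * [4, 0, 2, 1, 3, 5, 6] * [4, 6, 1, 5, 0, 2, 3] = [5, 1, 2, 3, 0, 6, 4]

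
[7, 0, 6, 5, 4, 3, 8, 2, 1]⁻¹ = [1, 8, 7, 5, 4, 3, 2, 0, 6]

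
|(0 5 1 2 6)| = 5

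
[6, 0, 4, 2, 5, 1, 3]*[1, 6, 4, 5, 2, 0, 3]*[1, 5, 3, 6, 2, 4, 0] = [6, 5, 3, 2, 1, 0, 4]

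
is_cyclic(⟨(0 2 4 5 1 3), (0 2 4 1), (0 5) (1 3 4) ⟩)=no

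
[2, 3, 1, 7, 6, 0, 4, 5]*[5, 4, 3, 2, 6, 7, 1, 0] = [3, 2, 4, 0, 1, 5, 6, 7]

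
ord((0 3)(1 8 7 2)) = 4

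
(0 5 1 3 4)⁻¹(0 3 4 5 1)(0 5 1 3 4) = (0 1 3 5 4)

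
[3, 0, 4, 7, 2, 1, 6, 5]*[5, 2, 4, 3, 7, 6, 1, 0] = [3, 5, 7, 0, 4, 2, 1, 6]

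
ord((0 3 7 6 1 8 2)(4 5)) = 14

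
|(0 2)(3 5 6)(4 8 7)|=6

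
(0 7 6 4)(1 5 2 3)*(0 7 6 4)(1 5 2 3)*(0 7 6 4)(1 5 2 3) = (0 4 6 7)(1 3 2 5)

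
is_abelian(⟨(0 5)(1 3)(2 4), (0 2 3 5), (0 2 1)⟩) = no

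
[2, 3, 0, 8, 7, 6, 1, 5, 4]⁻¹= [2, 6, 0, 1, 8, 7, 5, 4, 3]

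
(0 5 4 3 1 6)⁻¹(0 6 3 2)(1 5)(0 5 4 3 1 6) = (0 1 2 5)(4 6)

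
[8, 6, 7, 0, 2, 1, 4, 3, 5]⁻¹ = [3, 5, 4, 7, 6, 8, 1, 2, 0]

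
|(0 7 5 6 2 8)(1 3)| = 6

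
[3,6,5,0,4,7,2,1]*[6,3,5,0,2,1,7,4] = [0,7,1,6,2,4,5,3]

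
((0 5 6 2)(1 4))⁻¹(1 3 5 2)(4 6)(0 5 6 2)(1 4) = (0 4 3 6)(1 2)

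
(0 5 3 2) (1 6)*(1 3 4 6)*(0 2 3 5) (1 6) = (1 6 5 4) 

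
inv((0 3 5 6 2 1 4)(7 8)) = (0 4 1 2 6 5 3)(7 8)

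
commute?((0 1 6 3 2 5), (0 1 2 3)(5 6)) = no:(0 1 6 3 2 5)*(0 1 2 3)(5 6) = (0 2 6)(1 5), (0 1 2 3)(5 6)*(0 1 6 3 2 5) = (0 6)(1 5 3)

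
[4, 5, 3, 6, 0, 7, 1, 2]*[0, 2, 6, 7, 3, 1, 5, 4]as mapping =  [0→3, 1→1, 2→7, 3→5, 4→0, 5→4, 6→2, 7→6]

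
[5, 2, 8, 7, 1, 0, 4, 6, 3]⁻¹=[5, 4, 1, 8, 6, 0, 7, 3, 2]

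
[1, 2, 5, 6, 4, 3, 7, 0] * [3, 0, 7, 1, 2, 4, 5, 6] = [0, 7, 4, 5, 2, 1, 6, 3]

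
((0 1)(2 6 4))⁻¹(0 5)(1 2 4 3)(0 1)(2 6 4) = (0 6 2 3)(1 5)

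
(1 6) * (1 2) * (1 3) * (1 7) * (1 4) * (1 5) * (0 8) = (0 8)(1 6 2 3 7 4 5)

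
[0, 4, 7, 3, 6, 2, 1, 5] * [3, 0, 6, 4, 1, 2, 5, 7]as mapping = [0→3, 1→1, 2→7, 3→4, 4→5, 5→6, 6→0, 7→2]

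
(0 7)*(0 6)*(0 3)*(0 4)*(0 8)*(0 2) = (0 7 6 3 4 8 2)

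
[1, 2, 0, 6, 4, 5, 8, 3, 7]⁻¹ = [2, 0, 1, 7, 4, 5, 3, 8, 6]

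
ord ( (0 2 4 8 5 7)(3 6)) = 6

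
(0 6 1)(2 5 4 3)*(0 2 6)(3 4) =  (1 2 5 3 6)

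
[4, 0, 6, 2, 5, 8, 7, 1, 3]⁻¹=[1, 7, 3, 8, 0, 4, 2, 6, 5]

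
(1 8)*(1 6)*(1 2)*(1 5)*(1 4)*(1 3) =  (1 8 6 2 5 4 3)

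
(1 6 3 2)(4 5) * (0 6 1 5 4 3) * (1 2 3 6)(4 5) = (0 1 2 4 5 6)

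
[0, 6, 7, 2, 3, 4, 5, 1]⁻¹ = [0, 7, 3, 4, 5, 6, 1, 2]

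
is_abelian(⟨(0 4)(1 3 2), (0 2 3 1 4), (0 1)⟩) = no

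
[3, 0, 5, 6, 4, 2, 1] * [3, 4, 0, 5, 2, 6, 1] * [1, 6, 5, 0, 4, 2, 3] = [2, 0, 3, 6, 5, 1, 4]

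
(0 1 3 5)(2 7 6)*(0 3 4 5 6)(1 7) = (0 7)(1 4 5 3 6 2)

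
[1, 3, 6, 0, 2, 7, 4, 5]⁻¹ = [3, 0, 4, 1, 6, 7, 2, 5]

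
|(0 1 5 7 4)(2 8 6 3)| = 20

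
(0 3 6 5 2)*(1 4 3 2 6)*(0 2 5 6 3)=(0 5 3 1 4)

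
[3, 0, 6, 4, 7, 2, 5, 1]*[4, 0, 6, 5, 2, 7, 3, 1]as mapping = [0→5, 1→4, 2→3, 3→2, 4→1, 5→6, 6→7, 7→0]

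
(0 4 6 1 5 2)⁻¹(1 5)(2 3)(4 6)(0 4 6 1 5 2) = (0 3)(1 6)(2 5)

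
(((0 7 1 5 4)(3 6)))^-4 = (0 7 1 5 4)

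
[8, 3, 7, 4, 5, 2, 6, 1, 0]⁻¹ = [8, 7, 5, 1, 3, 4, 6, 2, 0]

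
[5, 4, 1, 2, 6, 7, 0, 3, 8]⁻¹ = [6, 2, 3, 7, 1, 0, 4, 5, 8]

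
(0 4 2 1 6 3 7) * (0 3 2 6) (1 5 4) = (0 1) (2 5 4 6) (3 7) 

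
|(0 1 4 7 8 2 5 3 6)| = 9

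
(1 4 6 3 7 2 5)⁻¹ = (1 5 2 7 3 6 4)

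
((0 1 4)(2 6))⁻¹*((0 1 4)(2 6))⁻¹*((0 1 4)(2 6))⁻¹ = (2 6)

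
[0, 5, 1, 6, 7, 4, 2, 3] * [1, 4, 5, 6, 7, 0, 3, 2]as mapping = [0→1, 1→0, 2→4, 3→3, 4→2, 5→7, 6→5, 7→6]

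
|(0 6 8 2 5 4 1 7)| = 8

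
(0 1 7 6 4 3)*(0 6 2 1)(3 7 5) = (1 5 3 6 4 7 2)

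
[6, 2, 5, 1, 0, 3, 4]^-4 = [4, 1, 2, 3, 6, 5, 0]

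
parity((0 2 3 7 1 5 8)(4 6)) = odd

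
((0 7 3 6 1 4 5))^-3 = (0 1 7 4 3 5 6)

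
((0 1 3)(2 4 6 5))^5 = (0 3 1)(2 4 6 5)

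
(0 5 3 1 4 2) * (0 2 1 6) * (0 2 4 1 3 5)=(2 4 3 6)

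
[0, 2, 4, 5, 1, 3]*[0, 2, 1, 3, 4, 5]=[0, 1, 4, 5, 2, 3]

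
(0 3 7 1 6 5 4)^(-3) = (0 6 3 5 7 4 1)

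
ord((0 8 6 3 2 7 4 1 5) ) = 9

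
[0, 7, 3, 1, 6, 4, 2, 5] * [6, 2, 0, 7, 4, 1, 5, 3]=[6, 3, 7, 2, 5, 4, 0, 1]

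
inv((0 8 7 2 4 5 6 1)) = (0 1 6 5 4 2 7 8)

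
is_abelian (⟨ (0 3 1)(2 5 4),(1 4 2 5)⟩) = no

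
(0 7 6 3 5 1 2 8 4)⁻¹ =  (0 4 8 2 1 5 3 6 7)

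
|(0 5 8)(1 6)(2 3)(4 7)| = 6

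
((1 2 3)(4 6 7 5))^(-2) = (1 2 3)(4 7)(5 6)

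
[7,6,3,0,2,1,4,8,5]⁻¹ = [3,5,4,2,6,8,1,0,7]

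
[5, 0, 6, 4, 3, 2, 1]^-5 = [0, 1, 2, 4, 3, 5, 6]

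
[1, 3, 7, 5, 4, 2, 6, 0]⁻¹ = [7, 0, 5, 1, 4, 3, 6, 2]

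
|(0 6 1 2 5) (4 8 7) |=15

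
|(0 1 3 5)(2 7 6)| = 12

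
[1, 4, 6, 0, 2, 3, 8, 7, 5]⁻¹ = [3, 0, 4, 5, 1, 8, 2, 7, 6]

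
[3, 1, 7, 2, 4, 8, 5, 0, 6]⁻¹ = [7, 1, 3, 0, 4, 6, 8, 2, 5]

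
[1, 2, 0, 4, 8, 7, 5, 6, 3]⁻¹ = [2, 0, 1, 8, 3, 6, 7, 5, 4]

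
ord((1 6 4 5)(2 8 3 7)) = 4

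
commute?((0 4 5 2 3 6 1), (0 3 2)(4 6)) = no:(0 4 5 2 3 6 1)*(0 3 2)(4 6) = (0 6 1 3 4 5), (0 3 2)(4 6)*(0 4 5 2 3 6 1) = (0 6 5 2 4 1)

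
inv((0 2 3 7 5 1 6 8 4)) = (0 4 8 6 1 5 7 3 2)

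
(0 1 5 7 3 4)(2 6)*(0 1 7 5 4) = (0 7 3)(1 4)(2 6)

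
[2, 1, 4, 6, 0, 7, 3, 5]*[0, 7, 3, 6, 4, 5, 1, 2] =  [3, 7, 4, 1, 0, 2, 6, 5]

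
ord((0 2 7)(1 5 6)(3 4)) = 6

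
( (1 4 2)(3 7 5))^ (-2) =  (1 4 2)(3 7 5)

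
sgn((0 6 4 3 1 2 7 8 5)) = 1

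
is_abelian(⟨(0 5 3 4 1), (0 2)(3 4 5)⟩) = no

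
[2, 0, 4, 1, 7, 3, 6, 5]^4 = [5, 7, 3, 4, 1, 2, 6, 0]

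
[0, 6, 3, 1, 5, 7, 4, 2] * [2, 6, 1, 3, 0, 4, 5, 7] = [2, 5, 3, 6, 4, 7, 0, 1]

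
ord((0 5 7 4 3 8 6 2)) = 8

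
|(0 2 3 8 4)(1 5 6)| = 15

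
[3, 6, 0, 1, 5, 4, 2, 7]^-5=[0, 1, 2, 3, 5, 4, 6, 7]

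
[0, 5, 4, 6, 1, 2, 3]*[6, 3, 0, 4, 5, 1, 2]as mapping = [0→6, 1→1, 2→5, 3→2, 4→3, 5→0, 6→4]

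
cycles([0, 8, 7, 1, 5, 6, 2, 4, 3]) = (1 8 3)(2 7 4 5 6)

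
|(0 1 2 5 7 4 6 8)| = 8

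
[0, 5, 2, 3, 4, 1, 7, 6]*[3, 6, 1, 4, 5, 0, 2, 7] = [3, 0, 1, 4, 5, 6, 7, 2]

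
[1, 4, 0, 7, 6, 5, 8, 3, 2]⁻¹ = [2, 0, 8, 7, 1, 5, 4, 3, 6]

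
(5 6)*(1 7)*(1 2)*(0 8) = (0 8)(1 7 2)(5 6)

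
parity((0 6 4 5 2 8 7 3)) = odd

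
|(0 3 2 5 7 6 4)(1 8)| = 14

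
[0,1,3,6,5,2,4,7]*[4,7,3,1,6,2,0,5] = [4,7,1,0,2,3,6,5]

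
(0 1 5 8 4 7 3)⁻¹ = (0 3 7 4 8 5 1)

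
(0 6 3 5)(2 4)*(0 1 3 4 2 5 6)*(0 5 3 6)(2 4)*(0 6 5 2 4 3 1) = (0 2 3 6 4 1 5)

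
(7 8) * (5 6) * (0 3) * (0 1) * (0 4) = (0 3 1 4)(5 6)(7 8)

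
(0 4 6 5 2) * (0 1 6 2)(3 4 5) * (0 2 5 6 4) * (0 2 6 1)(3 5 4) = (0 1 3 2)(5 6)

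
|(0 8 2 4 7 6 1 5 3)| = 9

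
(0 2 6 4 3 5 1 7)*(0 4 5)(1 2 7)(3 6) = (0 7 4 6 5 2 3)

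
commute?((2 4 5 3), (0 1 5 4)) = no:(2 4 5 3)*(0 1 5 4) = (0 1 5 3 2), (0 1 5 4)*(2 4 5 3) = (0 1 3 2 4)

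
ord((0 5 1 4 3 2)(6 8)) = 6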